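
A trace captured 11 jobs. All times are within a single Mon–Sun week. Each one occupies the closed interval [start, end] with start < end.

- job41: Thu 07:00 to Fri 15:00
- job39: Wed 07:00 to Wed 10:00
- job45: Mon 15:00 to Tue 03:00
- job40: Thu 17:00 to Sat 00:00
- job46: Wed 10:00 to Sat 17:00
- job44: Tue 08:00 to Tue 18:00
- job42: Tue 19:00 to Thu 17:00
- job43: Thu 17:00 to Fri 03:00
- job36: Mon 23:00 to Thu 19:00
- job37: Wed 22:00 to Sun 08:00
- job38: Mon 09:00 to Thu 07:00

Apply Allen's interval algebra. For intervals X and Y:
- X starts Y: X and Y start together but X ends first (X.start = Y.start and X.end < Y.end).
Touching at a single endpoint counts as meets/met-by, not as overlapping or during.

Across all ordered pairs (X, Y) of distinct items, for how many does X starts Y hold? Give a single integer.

1

Checking all 110 ordered pairs for relation 'starts'; matching pairs in alphabetical order:
(job43, job40): job43 starts job40 ✓
Count: 1.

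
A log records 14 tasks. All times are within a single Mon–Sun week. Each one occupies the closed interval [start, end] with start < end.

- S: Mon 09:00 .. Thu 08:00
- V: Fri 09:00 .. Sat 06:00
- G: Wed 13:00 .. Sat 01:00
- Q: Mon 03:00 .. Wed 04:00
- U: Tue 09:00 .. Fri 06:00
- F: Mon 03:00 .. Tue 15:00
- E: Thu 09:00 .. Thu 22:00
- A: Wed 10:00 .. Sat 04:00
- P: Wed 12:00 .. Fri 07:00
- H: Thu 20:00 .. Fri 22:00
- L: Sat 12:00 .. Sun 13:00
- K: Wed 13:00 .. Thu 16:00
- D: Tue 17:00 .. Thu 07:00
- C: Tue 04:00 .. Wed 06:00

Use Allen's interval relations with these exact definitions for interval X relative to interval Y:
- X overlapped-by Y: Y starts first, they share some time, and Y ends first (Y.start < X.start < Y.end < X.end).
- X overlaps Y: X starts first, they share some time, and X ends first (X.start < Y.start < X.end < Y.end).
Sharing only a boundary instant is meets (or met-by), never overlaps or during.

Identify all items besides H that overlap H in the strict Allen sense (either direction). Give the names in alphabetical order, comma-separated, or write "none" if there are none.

Target H = [Thu 20:00, Fri 22:00].
A [Wed 10:00, Sat 04:00] → contains → no.
C [Tue 04:00, Wed 06:00] → before → no.
D [Tue 17:00, Thu 07:00] → before → no.
E [Thu 09:00, Thu 22:00] → overlaps → yes.
F [Mon 03:00, Tue 15:00] → before → no.
G [Wed 13:00, Sat 01:00] → contains → no.
K [Wed 13:00, Thu 16:00] → before → no.
L [Sat 12:00, Sun 13:00] → after → no.
P [Wed 12:00, Fri 07:00] → overlaps → yes.
Q [Mon 03:00, Wed 04:00] → before → no.
S [Mon 09:00, Thu 08:00] → before → no.
U [Tue 09:00, Fri 06:00] → overlaps → yes.
V [Fri 09:00, Sat 06:00] → overlapped-by → yes.
Result: E, P, U, V.

E, P, U, V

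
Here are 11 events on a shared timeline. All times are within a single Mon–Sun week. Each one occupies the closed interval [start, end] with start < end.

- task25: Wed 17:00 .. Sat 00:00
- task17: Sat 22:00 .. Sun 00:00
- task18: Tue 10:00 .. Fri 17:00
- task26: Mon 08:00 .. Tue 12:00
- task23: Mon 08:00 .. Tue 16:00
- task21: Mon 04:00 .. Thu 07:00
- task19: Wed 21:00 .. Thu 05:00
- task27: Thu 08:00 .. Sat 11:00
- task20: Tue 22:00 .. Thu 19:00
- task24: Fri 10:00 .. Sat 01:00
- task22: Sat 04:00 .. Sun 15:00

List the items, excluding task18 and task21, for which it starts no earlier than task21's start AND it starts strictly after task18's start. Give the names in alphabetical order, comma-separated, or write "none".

Conditions: its start is no earlier than task21's start (X.start >= Mon 04:00) AND its start is strictly after task18's start (X.start > Tue 10:00).
task17: start Sat 22:00 >= Mon 04:00? ✓; start Sat 22:00 > Tue 10:00? ✓ → yes.
task19: start Wed 21:00 >= Mon 04:00? ✓; start Wed 21:00 > Tue 10:00? ✓ → yes.
task20: start Tue 22:00 >= Mon 04:00? ✓; start Tue 22:00 > Tue 10:00? ✓ → yes.
task22: start Sat 04:00 >= Mon 04:00? ✓; start Sat 04:00 > Tue 10:00? ✓ → yes.
task23: start Mon 08:00 >= Mon 04:00? ✓; start Mon 08:00 > Tue 10:00? ✗ → no.
task24: start Fri 10:00 >= Mon 04:00? ✓; start Fri 10:00 > Tue 10:00? ✓ → yes.
task25: start Wed 17:00 >= Mon 04:00? ✓; start Wed 17:00 > Tue 10:00? ✓ → yes.
task26: start Mon 08:00 >= Mon 04:00? ✓; start Mon 08:00 > Tue 10:00? ✗ → no.
task27: start Thu 08:00 >= Mon 04:00? ✓; start Thu 08:00 > Tue 10:00? ✓ → yes.
Result: task17, task19, task20, task22, task24, task25, task27.

task17, task19, task20, task22, task24, task25, task27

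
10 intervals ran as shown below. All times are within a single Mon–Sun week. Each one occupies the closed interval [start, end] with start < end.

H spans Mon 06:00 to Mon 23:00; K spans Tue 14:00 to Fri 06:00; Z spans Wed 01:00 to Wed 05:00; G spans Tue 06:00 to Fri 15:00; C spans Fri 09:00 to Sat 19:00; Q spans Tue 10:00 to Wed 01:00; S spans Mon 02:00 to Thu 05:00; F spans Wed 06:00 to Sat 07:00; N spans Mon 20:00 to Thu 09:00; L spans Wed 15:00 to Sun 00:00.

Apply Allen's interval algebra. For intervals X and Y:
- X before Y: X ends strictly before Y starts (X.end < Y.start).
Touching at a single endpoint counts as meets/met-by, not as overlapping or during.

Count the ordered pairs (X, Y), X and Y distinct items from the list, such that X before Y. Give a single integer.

Checking all 90 ordered pairs for relation 'before'; matching pairs in alphabetical order:
(H, C): H before C ✓
(H, F): H before F ✓
(H, G): H before G ✓
(H, K): H before K ✓
(H, L): H before L ✓
(H, Q): H before Q ✓
(H, Z): H before Z ✓
(K, C): K before C ✓
(N, C): N before C ✓
(Q, C): Q before C ✓
(Q, F): Q before F ✓
(Q, L): Q before L ✓
(S, C): S before C ✓
(Z, C): Z before C ✓
(Z, F): Z before F ✓
(Z, L): Z before L ✓
Count: 16.

16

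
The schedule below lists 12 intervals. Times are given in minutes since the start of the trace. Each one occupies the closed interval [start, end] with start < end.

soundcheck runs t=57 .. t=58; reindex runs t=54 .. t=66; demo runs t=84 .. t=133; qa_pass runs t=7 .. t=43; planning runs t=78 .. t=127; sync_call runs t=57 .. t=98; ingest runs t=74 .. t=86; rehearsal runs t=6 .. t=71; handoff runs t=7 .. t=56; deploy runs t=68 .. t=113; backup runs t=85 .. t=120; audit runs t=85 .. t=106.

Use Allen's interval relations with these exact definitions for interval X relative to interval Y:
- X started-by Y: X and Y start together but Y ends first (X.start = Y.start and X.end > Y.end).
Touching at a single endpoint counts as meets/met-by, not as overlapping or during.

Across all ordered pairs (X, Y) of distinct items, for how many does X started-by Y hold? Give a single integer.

Checking all 132 ordered pairs for relation 'started-by'; matching pairs in alphabetical order:
(backup, audit): backup started-by audit ✓
(handoff, qa_pass): handoff started-by qa_pass ✓
(sync_call, soundcheck): sync_call started-by soundcheck ✓
Count: 3.

3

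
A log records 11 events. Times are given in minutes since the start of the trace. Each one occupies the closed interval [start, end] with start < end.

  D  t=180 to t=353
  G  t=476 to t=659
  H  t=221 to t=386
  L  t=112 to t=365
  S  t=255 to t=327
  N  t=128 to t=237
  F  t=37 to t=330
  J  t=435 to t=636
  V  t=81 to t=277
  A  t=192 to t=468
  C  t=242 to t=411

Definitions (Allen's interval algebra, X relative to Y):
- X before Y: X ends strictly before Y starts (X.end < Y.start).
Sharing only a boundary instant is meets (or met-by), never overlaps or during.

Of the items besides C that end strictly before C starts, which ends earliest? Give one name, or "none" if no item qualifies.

Target C = [t=242, t=411].
A [t=192, t=468] → contains → excluded.
D [t=180, t=353] → overlaps → excluded.
F [t=37, t=330] → overlaps → excluded.
G [t=476, t=659] → after → excluded.
H [t=221, t=386] → overlaps → excluded.
J [t=435, t=636] → after → excluded.
L [t=112, t=365] → overlaps → excluded.
N [t=128, t=237] → before → candidate.
S [t=255, t=327] → during → excluded.
V [t=81, t=277] → overlaps → excluded.
Among candidates, earliest end is t=237 → N.

N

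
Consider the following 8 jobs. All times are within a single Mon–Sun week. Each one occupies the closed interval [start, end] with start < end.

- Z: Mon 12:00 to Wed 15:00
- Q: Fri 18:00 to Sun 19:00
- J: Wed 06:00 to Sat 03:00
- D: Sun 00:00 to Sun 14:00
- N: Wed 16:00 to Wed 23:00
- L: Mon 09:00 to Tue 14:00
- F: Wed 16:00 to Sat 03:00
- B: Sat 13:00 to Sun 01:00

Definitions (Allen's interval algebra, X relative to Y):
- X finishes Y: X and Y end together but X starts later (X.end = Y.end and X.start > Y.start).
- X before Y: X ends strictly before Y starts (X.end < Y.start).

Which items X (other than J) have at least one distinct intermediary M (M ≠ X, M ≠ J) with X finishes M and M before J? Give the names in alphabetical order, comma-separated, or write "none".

Target J = [Wed 06:00, Sat 03:00].
Intermediaries M with M before J: L.
Via L — items with X finishes L: none.
Union: none.

none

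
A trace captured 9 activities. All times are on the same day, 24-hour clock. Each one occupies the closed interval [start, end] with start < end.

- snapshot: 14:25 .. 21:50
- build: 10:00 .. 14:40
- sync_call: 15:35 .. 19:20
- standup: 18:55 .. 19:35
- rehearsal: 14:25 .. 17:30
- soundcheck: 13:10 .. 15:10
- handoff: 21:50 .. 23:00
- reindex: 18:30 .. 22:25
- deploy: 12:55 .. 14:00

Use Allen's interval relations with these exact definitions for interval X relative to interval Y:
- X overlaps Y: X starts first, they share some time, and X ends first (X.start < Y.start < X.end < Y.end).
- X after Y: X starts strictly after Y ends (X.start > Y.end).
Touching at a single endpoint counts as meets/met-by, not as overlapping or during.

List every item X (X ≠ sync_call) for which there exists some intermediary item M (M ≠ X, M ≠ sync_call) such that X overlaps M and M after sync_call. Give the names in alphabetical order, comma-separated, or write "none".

Target sync_call = [15:35, 19:20].
Intermediaries M with M after sync_call: handoff.
Via handoff — items with X overlaps handoff: reindex.
Union: reindex.

reindex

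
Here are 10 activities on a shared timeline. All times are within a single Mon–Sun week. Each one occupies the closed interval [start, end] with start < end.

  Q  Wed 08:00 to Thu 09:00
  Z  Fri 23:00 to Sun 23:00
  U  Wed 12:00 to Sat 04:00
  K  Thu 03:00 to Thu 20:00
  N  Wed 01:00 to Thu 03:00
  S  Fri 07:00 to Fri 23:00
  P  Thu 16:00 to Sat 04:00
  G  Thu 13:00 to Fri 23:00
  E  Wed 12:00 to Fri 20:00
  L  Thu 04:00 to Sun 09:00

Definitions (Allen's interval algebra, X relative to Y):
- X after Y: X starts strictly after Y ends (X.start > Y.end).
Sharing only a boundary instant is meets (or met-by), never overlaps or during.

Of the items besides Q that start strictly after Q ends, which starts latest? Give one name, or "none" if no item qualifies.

Z

Target Q = [Wed 08:00, Thu 09:00].
E [Wed 12:00, Fri 20:00] → overlapped-by → excluded.
G [Thu 13:00, Fri 23:00] → after → candidate.
K [Thu 03:00, Thu 20:00] → overlapped-by → excluded.
L [Thu 04:00, Sun 09:00] → overlapped-by → excluded.
N [Wed 01:00, Thu 03:00] → overlaps → excluded.
P [Thu 16:00, Sat 04:00] → after → candidate.
S [Fri 07:00, Fri 23:00] → after → candidate.
U [Wed 12:00, Sat 04:00] → overlapped-by → excluded.
Z [Fri 23:00, Sun 23:00] → after → candidate.
Among candidates, latest start is Fri 23:00 → Z.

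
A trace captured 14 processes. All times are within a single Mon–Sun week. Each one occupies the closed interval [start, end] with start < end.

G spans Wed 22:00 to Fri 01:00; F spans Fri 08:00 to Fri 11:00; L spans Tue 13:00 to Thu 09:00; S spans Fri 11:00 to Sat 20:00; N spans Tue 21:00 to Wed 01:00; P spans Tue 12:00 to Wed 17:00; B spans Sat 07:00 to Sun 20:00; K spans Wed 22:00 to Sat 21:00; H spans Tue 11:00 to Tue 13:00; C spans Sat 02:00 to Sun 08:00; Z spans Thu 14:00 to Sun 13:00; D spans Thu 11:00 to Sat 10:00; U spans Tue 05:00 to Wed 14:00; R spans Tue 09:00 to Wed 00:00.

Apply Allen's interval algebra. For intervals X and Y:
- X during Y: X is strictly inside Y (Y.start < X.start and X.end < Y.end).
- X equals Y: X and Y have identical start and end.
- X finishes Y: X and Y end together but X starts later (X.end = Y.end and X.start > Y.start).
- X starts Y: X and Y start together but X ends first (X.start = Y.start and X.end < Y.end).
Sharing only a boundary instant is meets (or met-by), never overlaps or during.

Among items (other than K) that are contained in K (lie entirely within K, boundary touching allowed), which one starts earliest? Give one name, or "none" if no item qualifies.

G

Target K = [Wed 22:00, Sat 21:00].
B [Sat 07:00, Sun 20:00] → overlapped-by → excluded.
C [Sat 02:00, Sun 08:00] → overlapped-by → excluded.
D [Thu 11:00, Sat 10:00] → during → candidate.
F [Fri 08:00, Fri 11:00] → during → candidate.
G [Wed 22:00, Fri 01:00] → starts → candidate.
H [Tue 11:00, Tue 13:00] → before → excluded.
L [Tue 13:00, Thu 09:00] → overlaps → excluded.
N [Tue 21:00, Wed 01:00] → before → excluded.
P [Tue 12:00, Wed 17:00] → before → excluded.
R [Tue 09:00, Wed 00:00] → before → excluded.
S [Fri 11:00, Sat 20:00] → during → candidate.
U [Tue 05:00, Wed 14:00] → before → excluded.
Z [Thu 14:00, Sun 13:00] → overlapped-by → excluded.
Among candidates, earliest start is Wed 22:00 → G.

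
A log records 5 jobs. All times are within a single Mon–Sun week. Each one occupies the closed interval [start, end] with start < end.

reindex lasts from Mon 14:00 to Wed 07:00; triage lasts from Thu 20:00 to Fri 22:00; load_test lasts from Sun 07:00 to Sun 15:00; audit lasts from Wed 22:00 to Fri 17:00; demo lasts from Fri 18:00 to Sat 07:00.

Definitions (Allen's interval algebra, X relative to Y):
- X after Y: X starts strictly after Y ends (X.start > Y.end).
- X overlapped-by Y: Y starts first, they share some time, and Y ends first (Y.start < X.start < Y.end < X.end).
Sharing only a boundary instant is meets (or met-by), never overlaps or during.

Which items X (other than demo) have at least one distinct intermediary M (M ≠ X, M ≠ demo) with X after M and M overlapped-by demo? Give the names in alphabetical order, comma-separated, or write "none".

none

Target demo = [Fri 18:00, Sat 07:00].
Intermediaries M with M overlapped-by demo: none.
Union: none.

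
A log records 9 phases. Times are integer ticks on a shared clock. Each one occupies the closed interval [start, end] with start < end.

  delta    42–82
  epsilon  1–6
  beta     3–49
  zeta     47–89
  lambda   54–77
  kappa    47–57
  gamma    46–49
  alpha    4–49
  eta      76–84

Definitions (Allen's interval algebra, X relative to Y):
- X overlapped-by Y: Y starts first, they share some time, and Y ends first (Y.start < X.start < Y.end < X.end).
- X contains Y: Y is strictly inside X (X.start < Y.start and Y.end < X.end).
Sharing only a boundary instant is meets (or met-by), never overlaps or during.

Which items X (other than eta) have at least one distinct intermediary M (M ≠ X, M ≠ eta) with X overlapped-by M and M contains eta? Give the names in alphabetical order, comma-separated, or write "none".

none

Target eta = [76, 84].
Intermediaries M with M contains eta: zeta.
Via zeta — items with X overlapped-by zeta: none.
Union: none.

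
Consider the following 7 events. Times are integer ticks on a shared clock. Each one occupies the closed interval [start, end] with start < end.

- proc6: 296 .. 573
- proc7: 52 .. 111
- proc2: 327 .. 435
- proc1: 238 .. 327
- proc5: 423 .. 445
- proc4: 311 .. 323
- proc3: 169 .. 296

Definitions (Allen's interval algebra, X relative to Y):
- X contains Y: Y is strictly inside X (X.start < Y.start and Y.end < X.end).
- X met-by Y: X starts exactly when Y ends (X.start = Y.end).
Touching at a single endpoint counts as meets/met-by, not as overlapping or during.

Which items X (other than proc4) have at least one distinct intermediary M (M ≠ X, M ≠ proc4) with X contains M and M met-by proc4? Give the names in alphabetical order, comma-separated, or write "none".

none

Target proc4 = [311, 323].
Intermediaries M with M met-by proc4: none.
Union: none.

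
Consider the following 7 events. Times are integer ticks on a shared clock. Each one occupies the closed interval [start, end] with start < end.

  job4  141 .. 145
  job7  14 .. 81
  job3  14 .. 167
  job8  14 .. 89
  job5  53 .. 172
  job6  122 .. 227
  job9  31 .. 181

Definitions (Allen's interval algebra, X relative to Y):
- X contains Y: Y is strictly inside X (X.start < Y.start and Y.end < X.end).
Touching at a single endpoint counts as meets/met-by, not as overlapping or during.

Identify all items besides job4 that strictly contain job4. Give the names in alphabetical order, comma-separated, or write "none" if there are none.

Target job4 = [141, 145].
job3 [14, 167] → contains → yes.
job5 [53, 172] → contains → yes.
job6 [122, 227] → contains → yes.
job7 [14, 81] → before → no.
job8 [14, 89] → before → no.
job9 [31, 181] → contains → yes.
Result: job3, job5, job6, job9.

job3, job5, job6, job9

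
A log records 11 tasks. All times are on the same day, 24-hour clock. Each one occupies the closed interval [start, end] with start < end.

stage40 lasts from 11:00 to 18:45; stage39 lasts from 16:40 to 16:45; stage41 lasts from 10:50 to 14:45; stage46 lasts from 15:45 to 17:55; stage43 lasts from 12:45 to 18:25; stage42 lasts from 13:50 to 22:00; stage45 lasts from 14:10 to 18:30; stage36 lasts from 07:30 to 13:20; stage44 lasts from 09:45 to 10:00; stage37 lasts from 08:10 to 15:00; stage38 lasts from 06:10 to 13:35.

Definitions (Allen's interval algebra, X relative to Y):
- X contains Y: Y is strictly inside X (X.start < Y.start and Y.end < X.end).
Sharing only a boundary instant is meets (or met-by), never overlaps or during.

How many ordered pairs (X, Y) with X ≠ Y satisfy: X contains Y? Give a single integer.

17

Checking all 110 ordered pairs for relation 'contains'; matching pairs in alphabetical order:
(stage36, stage44): stage36 contains stage44 ✓
(stage37, stage41): stage37 contains stage41 ✓
(stage37, stage44): stage37 contains stage44 ✓
(stage38, stage36): stage38 contains stage36 ✓
(stage38, stage44): stage38 contains stage44 ✓
(stage40, stage39): stage40 contains stage39 ✓
(stage40, stage43): stage40 contains stage43 ✓
(stage40, stage45): stage40 contains stage45 ✓
(stage40, stage46): stage40 contains stage46 ✓
(stage42, stage39): stage42 contains stage39 ✓
(stage42, stage45): stage42 contains stage45 ✓
(stage42, stage46): stage42 contains stage46 ✓
(stage43, stage39): stage43 contains stage39 ✓
(stage43, stage46): stage43 contains stage46 ✓
(stage45, stage39): stage45 contains stage39 ✓
(stage45, stage46): stage45 contains stage46 ✓
(stage46, stage39): stage46 contains stage39 ✓
Count: 17.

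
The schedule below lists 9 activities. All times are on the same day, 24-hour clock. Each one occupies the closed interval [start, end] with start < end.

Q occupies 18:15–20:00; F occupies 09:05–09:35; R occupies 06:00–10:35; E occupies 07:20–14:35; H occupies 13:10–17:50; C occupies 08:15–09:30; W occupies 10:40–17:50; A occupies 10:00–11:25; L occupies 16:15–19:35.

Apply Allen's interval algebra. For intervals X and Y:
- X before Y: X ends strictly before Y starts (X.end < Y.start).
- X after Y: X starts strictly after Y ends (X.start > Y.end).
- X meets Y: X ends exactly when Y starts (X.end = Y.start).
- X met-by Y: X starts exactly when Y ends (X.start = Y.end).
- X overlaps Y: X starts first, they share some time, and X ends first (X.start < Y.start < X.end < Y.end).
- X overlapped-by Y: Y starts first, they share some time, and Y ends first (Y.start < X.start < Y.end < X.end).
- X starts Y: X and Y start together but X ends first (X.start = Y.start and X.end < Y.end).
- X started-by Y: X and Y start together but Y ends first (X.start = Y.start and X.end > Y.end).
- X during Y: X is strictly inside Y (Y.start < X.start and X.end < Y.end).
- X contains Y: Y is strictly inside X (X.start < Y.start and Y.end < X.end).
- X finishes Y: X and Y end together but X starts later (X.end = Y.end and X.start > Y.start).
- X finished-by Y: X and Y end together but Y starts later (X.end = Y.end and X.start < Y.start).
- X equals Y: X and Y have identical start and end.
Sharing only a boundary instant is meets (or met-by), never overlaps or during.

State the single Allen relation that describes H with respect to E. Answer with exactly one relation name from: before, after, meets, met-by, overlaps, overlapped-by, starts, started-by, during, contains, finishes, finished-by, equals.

overlapped-by

H = [13:10, 17:50]; E = [07:20, 14:35].
Compare endpoints: H.start > E.start, H.start < E.end, H.end > E.start, H.end > E.end.
That pattern is 'overlapped-by'.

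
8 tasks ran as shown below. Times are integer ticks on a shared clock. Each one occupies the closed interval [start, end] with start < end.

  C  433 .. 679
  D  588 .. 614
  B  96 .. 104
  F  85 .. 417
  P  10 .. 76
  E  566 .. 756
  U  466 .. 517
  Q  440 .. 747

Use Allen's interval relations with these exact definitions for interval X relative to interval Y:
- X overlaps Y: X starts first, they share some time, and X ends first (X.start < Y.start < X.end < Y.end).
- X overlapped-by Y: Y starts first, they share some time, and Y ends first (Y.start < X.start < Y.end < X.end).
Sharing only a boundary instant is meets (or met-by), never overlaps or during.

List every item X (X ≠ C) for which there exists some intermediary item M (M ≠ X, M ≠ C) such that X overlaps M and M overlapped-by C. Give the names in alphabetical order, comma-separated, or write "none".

Q

Target C = [433, 679].
Intermediaries M with M overlapped-by C: E, Q.
Via E — items with X overlaps E: Q.
Via Q — items with X overlaps Q: none.
Union: Q.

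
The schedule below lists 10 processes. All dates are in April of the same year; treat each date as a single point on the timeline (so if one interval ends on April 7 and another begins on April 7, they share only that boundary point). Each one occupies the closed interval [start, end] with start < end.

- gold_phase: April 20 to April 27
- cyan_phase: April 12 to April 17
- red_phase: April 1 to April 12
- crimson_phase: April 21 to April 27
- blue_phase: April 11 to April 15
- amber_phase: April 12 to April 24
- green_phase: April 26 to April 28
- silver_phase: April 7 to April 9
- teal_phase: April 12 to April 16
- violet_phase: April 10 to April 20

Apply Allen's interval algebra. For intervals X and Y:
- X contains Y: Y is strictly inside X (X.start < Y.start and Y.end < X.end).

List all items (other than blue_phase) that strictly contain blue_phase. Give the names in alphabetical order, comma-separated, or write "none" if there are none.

violet_phase

Target blue_phase = [April 11, April 15].
amber_phase [April 12, April 24] → overlapped-by → no.
crimson_phase [April 21, April 27] → after → no.
cyan_phase [April 12, April 17] → overlapped-by → no.
gold_phase [April 20, April 27] → after → no.
green_phase [April 26, April 28] → after → no.
red_phase [April 1, April 12] → overlaps → no.
silver_phase [April 7, April 9] → before → no.
teal_phase [April 12, April 16] → overlapped-by → no.
violet_phase [April 10, April 20] → contains → yes.
Result: violet_phase.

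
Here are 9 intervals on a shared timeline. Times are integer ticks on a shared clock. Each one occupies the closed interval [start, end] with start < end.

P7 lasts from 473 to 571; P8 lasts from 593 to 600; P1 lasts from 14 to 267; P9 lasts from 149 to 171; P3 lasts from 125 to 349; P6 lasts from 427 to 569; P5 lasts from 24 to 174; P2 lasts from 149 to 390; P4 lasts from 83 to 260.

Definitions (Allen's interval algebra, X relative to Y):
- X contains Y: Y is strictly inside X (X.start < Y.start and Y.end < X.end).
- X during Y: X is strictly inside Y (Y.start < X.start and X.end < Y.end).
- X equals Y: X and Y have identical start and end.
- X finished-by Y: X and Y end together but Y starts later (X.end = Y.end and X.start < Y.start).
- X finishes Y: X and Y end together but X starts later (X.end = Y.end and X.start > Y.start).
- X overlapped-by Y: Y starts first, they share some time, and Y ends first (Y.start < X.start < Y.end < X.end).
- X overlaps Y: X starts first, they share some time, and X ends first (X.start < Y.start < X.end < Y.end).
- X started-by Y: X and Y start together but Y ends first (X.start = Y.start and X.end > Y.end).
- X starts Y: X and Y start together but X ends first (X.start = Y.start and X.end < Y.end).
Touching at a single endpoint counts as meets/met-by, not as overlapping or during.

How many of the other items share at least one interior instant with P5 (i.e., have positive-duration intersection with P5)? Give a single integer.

Target P5 = [24, 174].
P1 [14, 267] → contains → counts.
P2 [149, 390] → overlapped-by → counts.
P3 [125, 349] → overlapped-by → counts.
P4 [83, 260] → overlapped-by → counts.
P6 [427, 569] → after → no.
P7 [473, 571] → after → no.
P8 [593, 600] → after → no.
P9 [149, 171] → during → counts.
Total: 5.

5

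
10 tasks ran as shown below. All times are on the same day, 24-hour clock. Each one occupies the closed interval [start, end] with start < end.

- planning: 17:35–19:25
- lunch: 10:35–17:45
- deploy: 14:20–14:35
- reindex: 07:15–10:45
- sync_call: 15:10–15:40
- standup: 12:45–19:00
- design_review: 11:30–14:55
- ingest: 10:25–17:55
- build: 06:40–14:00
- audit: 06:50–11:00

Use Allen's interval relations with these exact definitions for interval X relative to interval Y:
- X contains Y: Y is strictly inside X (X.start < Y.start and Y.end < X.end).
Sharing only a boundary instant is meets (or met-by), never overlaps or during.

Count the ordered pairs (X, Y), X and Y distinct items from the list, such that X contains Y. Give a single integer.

Checking all 90 ordered pairs for relation 'contains'; matching pairs in alphabetical order:
(audit, reindex): audit contains reindex ✓
(build, audit): build contains audit ✓
(build, reindex): build contains reindex ✓
(design_review, deploy): design_review contains deploy ✓
(ingest, deploy): ingest contains deploy ✓
(ingest, design_review): ingest contains design_review ✓
(ingest, lunch): ingest contains lunch ✓
(ingest, sync_call): ingest contains sync_call ✓
(lunch, deploy): lunch contains deploy ✓
(lunch, design_review): lunch contains design_review ✓
(lunch, sync_call): lunch contains sync_call ✓
(standup, deploy): standup contains deploy ✓
(standup, sync_call): standup contains sync_call ✓
Count: 13.

13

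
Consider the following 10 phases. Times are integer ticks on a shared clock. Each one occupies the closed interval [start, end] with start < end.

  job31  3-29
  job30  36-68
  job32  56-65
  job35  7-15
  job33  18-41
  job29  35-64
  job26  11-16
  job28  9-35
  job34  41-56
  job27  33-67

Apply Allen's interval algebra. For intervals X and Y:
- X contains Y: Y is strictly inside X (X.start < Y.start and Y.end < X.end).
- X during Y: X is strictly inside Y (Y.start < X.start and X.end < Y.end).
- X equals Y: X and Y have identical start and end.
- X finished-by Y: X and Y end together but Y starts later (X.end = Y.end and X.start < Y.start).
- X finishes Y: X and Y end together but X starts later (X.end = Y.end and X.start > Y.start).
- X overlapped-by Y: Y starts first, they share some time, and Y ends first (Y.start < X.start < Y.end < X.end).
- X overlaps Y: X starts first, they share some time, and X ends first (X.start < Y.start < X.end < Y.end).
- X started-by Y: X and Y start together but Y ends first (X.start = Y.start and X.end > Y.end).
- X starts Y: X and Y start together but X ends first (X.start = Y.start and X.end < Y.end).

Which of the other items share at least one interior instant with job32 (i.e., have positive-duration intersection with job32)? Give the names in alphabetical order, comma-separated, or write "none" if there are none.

Target job32 = [56, 65].
job26 [11, 16] → before → no.
job27 [33, 67] → contains → yes.
job28 [9, 35] → before → no.
job29 [35, 64] → overlaps → yes.
job30 [36, 68] → contains → yes.
job31 [3, 29] → before → no.
job33 [18, 41] → before → no.
job34 [41, 56] → meets → no.
job35 [7, 15] → before → no.
Result: job27, job29, job30.

job27, job29, job30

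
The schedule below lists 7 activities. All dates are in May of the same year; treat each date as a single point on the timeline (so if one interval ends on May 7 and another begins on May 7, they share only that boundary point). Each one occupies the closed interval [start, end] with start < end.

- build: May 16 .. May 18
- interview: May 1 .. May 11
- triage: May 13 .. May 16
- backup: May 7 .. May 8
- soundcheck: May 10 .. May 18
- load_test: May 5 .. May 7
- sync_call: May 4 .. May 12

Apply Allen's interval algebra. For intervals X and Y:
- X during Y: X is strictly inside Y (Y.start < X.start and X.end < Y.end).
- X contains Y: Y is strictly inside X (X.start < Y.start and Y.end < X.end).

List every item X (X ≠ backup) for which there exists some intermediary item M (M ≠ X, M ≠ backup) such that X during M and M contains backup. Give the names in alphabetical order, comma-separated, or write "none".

Target backup = [May 7, May 8].
Intermediaries M with M contains backup: interview, sync_call.
Via interview — items with X during interview: load_test.
Via sync_call — items with X during sync_call: load_test.
Union: load_test.

load_test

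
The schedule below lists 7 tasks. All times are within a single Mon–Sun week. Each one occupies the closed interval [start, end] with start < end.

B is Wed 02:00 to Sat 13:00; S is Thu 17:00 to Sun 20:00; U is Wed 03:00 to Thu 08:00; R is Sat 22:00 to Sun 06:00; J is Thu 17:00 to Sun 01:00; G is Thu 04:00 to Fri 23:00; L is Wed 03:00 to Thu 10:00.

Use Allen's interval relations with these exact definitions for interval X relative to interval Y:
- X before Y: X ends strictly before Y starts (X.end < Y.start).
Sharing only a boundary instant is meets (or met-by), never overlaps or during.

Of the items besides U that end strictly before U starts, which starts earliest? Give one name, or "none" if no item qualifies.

Target U = [Wed 03:00, Thu 08:00].
B [Wed 02:00, Sat 13:00] → contains → excluded.
G [Thu 04:00, Fri 23:00] → overlapped-by → excluded.
J [Thu 17:00, Sun 01:00] → after → excluded.
L [Wed 03:00, Thu 10:00] → started-by → excluded.
R [Sat 22:00, Sun 06:00] → after → excluded.
S [Thu 17:00, Sun 20:00] → after → excluded.
No candidates → none.

none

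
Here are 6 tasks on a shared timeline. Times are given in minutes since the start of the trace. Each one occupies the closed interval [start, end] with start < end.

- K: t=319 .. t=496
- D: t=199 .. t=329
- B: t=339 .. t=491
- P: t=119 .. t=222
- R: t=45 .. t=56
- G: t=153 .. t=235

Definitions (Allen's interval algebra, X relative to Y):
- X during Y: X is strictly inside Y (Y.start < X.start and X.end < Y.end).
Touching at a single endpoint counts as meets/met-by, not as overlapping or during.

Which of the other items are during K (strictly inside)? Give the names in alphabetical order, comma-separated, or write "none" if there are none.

B

Target K = [t=319, t=496].
B [t=339, t=491] → during → yes.
D [t=199, t=329] → overlaps → no.
G [t=153, t=235] → before → no.
P [t=119, t=222] → before → no.
R [t=45, t=56] → before → no.
Result: B.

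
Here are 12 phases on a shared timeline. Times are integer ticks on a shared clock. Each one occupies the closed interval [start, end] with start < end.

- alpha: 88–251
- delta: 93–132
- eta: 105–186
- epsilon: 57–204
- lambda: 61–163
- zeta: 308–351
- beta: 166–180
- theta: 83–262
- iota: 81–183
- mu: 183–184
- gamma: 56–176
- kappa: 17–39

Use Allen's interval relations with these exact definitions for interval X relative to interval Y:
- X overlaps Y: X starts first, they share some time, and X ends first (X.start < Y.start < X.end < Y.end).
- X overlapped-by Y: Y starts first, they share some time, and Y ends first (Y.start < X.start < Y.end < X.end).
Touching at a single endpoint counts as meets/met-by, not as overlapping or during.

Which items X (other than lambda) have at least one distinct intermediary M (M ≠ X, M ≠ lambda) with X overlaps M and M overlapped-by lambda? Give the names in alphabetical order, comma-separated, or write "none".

Target lambda = [61, 163].
Intermediaries M with M overlapped-by lambda: alpha, eta, iota, theta.
Via alpha — items with X overlaps alpha: epsilon, gamma, iota.
Via eta — items with X overlaps eta: delta, gamma, iota.
Via iota — items with X overlaps iota: gamma.
Via theta — items with X overlaps theta: epsilon, gamma, iota.
Union: delta, epsilon, gamma, iota.

delta, epsilon, gamma, iota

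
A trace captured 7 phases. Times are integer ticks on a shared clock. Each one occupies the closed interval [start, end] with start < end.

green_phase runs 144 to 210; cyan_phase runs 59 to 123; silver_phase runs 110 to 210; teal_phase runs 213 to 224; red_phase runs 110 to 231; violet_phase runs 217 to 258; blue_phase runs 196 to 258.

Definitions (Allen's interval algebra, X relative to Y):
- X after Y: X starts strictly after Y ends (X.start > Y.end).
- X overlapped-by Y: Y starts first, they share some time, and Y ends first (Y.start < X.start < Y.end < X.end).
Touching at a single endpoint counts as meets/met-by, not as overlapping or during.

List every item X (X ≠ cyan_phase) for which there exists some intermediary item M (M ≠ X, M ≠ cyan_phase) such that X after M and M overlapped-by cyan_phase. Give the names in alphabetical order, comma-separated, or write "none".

Target cyan_phase = [59, 123].
Intermediaries M with M overlapped-by cyan_phase: red_phase, silver_phase.
Via red_phase — items with X after red_phase: none.
Via silver_phase — items with X after silver_phase: teal_phase, violet_phase.
Union: teal_phase, violet_phase.

teal_phase, violet_phase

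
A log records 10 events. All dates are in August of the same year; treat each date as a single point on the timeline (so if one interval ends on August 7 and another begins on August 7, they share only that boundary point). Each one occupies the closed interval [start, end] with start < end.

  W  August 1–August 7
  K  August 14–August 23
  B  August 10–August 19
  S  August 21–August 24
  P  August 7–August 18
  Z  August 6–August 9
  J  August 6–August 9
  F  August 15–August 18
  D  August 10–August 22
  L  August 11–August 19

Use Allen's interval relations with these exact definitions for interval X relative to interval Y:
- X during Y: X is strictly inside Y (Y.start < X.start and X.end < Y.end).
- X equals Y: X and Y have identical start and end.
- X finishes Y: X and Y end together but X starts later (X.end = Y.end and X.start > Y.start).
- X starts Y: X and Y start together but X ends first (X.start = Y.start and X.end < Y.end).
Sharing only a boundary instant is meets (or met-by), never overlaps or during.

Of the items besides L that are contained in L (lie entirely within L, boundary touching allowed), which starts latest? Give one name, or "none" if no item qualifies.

Target L = [August 11, August 19].
B [August 10, August 19] → finished-by → excluded.
D [August 10, August 22] → contains → excluded.
F [August 15, August 18] → during → candidate.
J [August 6, August 9] → before → excluded.
K [August 14, August 23] → overlapped-by → excluded.
P [August 7, August 18] → overlaps → excluded.
S [August 21, August 24] → after → excluded.
W [August 1, August 7] → before → excluded.
Z [August 6, August 9] → before → excluded.
Among candidates, latest start is August 15 → F.

F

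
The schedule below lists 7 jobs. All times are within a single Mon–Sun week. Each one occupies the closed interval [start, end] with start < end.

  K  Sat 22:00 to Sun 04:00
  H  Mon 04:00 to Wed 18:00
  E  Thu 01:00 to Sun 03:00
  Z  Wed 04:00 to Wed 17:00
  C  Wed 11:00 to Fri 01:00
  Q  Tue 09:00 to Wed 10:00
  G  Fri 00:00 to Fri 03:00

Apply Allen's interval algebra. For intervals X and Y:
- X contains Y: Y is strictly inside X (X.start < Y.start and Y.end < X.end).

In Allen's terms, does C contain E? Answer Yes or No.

C = [Wed 11:00, Fri 01:00], E = [Thu 01:00, Sun 03:00].
Actual relation of C to E: overlaps.
Asked whether 'contains' holds → No.

No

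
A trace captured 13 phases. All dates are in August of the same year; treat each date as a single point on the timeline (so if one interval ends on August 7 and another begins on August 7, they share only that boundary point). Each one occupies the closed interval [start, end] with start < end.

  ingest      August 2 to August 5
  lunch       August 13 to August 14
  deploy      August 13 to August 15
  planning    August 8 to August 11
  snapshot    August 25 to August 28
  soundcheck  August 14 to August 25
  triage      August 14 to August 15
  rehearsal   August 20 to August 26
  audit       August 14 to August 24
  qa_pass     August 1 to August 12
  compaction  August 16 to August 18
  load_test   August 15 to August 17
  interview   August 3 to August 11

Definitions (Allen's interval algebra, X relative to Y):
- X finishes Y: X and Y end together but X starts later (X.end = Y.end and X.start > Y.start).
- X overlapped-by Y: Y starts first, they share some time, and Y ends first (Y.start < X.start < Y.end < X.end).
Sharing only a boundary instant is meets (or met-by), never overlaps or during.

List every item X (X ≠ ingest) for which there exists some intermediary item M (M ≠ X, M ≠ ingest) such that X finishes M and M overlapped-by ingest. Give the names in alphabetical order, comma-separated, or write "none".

Target ingest = [August 2, August 5].
Intermediaries M with M overlapped-by ingest: interview.
Via interview — items with X finishes interview: planning.
Union: planning.

planning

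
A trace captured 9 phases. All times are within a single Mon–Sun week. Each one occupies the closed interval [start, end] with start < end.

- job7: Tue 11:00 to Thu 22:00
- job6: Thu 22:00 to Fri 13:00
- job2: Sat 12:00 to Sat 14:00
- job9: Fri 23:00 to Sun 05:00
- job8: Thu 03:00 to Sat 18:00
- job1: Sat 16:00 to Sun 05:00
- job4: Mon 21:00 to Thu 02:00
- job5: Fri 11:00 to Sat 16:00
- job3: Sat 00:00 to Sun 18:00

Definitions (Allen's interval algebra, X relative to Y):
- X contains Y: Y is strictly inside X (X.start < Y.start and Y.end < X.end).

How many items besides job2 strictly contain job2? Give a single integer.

4

Target job2 = [Sat 12:00, Sat 14:00].
job1 [Sat 16:00, Sun 05:00] → after → no.
job3 [Sat 00:00, Sun 18:00] → contains → counts.
job4 [Mon 21:00, Thu 02:00] → before → no.
job5 [Fri 11:00, Sat 16:00] → contains → counts.
job6 [Thu 22:00, Fri 13:00] → before → no.
job7 [Tue 11:00, Thu 22:00] → before → no.
job8 [Thu 03:00, Sat 18:00] → contains → counts.
job9 [Fri 23:00, Sun 05:00] → contains → counts.
Total: 4.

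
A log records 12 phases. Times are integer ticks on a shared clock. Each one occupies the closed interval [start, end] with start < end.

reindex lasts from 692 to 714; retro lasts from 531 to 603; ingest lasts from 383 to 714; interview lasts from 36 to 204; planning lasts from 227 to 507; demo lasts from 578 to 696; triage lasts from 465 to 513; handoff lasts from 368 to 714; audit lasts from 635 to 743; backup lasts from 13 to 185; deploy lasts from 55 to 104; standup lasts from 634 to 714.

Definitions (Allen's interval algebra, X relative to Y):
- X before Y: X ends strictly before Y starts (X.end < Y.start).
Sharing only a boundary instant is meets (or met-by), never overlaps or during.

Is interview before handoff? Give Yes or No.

interview = [36, 204], handoff = [368, 714].
Actual relation of interview to handoff: before.
Asked whether 'before' holds → Yes.

Yes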